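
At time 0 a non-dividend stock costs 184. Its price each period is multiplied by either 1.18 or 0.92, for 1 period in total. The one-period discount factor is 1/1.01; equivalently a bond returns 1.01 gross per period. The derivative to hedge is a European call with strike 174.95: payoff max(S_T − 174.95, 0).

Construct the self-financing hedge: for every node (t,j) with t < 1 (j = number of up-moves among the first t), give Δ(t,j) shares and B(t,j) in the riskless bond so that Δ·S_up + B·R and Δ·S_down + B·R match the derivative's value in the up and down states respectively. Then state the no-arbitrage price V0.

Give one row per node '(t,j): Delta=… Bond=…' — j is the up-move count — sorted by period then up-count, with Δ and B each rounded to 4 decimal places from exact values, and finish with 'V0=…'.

The replicating-portfolio and risk-neutral prices coincide; use p* = (1.01−0.92)/(1.18−0.92) = 0.3462 for the latter.
At expiry t=1: V(1,0)=0.0000, V(1,1)=42.1700
  t=0,j=0: stock 184.0000 → up 217.1200 (V=42.1700), down 169.2800 (V=0.0000). Price 14.4528; hedge Δ=0.8815, bond B=-147.7395.
Root portfolio cost Δ·184+B reproduces V0=14.4528.

(0,0): Delta=0.8815 Bond=-147.7395
V0=14.4528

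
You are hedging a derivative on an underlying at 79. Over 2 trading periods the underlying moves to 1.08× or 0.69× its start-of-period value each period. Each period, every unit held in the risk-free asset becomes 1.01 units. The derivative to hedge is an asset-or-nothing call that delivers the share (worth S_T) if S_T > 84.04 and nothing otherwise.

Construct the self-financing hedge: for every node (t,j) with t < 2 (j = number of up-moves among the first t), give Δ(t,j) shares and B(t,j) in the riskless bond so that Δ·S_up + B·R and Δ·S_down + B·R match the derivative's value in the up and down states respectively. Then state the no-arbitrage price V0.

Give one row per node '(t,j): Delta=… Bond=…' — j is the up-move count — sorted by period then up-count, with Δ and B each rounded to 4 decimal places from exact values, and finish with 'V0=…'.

(0,0): Delta=2.4297 Bond=-131.1299
(1,0): Delta=0.0000 Bond=0.0000
(1,1): Delta=2.7692 Bond=-161.4127
V0=60.8139

No-arbitrage ⇒ martingale measure with p* = (R−d)/(u−d) = 0.8205.
Terminal payoffs: V(2,0)=0.0000, V(2,1)=0.0000, V(2,2)=92.1456
  t=1,j=0: stock 54.5100 → up 58.8708 (V=0.0000), down 37.6119 (V=0.0000). Price 0.0000; hedge Δ=0.0000, bond B=0.0000.
  t=1,j=1: stock 85.3200 → up 92.1456 (V=92.1456), down 58.8708 (V=0.0000). Price 74.8581; hedge Δ=2.7692, bond B=-161.4127.
  t=0,j=0: stock 79.0000 → up 85.3200 (V=74.8581), down 54.5100 (V=0.0000). Price 60.8139; hedge Δ=2.4297, bond B=-131.1299.
Root portfolio cost Δ·79+B reproduces V0=60.8139.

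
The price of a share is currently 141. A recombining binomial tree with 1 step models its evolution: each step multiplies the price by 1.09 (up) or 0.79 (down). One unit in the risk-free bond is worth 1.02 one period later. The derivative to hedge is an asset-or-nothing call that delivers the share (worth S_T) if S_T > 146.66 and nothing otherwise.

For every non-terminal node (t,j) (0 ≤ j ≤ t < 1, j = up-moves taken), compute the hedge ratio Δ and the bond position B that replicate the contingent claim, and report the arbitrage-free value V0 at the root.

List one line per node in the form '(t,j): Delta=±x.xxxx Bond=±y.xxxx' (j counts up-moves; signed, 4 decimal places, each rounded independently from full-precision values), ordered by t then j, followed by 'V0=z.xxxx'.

(0,0): Delta=3.6333 Bond=-396.7814
V0=115.5186

Risk-neutral probability p* = (R−d)/(u−d) = (1.02−0.79)/(1.09−0.79) = 0.7667.
Payoff layer (t=1): V(1,0)=0.0000, V(1,1)=153.6900
Node (0,0) S=141.0000: V=(p*·153.6900+(1−p*)·0.0000)/1.02=115.5186; Δ=(153.6900−0.0000)/(153.6900−111.3900)=3.6333; B=V−Δ·S=-396.7814
Each (Δ,B) replicates both successor values, so the strategy is self-financing and V0 is arbitrage-free.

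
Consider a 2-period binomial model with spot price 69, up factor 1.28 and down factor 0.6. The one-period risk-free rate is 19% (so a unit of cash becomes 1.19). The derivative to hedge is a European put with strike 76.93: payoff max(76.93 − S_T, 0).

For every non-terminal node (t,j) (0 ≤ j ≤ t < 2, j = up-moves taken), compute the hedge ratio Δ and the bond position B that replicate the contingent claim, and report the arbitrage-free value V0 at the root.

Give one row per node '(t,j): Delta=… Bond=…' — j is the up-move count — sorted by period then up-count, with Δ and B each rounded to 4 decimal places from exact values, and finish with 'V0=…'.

(0,0): Delta=-0.4387 Bond=34.7983
(1,0): Delta=-1.0000 Bond=64.6471
(1,1): Delta=-0.3986 Bond=37.8653
V0=4.5268

Risk-neutral probability p* = (R−d)/(u−d) = (1.19−0.6)/(1.28−0.6) = 0.8676.
Terminal values V(2,·): V(2,0)=52.0900, V(2,1)=23.9380, V(2,2)=0.0000
Node (1,0) S=41.4000: V=(p*·23.9380+(1−p*)·52.0900)/1.19=23.2471; Δ=(23.9380−52.0900)/(52.9920−24.8400)=-1.0000; B=V−Δ·S=64.6471
Node (1,1) S=88.3200: V=(p*·0.0000+(1−p*)·23.9380)/1.19=2.6624; Δ=(0.0000−23.9380)/(113.0496−52.9920)=-0.3986; B=V−Δ·S=37.8653
Node (0,0) S=69.0000: V=(p*·2.6624+(1−p*)·23.2471)/1.19=4.5268; Δ=(2.6624−23.2471)/(88.3200−41.4000)=-0.4387; B=V−Δ·S=34.7983
Root portfolio cost Δ·69+B reproduces V0=4.5268.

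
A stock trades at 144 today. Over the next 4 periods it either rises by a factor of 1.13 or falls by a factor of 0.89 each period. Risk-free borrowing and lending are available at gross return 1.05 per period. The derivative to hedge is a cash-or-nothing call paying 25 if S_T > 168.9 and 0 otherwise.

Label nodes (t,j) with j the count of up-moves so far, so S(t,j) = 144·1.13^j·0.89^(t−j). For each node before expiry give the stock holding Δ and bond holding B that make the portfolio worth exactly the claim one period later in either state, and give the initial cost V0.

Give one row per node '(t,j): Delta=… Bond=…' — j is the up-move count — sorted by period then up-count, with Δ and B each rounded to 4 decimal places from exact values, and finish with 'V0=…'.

Under the risk-neutral measure, an up-move has probability p* = (R−d)/(u−d) = 0.6667 and values discount at R = 1.05.
At expiry t=4: V(4,0)=0.0000, V(4,1)=0.0000, V(4,2)=0.0000, V(4,3)=25.0000, V(4,4)=25.0000
Node (3,0) S=101.5155: V=(p*·0.0000+(1−p*)·0.0000)/1.05=0.0000; Δ=(0.0000−0.0000)/(114.7126−90.3488)=0.0000; B=V−Δ·S=0.0000
Node (3,1) S=128.8905: V=(p*·0.0000+(1−p*)·0.0000)/1.05=0.0000; Δ=(0.0000−0.0000)/(145.6463−114.7126)=0.0000; B=V−Δ·S=0.0000
Node (3,2) S=163.6475: V=(p*·25.0000+(1−p*)·0.0000)/1.05=15.8730; Δ=(25.0000−0.0000)/(184.9217−145.6463)=0.6365; B=V−Δ·S=-88.2937
Node (3,3) S=207.7772: V=(p*·25.0000+(1−p*)·25.0000)/1.05=23.8095; Δ=(25.0000−25.0000)/(234.7882−184.9217)=0.0000; B=V−Δ·S=23.8095
Node (2,0) S=114.0624: V=(p*·0.0000+(1−p*)·0.0000)/1.05=0.0000; Δ=(0.0000−0.0000)/(128.8905−101.5155)=0.0000; B=V−Δ·S=0.0000
Node (2,1) S=144.8208: V=(p*·15.8730+(1−p*)·0.0000)/1.05=10.0781; Δ=(15.8730−0.0000)/(163.6475−128.8905)=0.4567; B=V−Δ·S=-56.0595
Node (2,2) S=183.8736: V=(p*·23.8095+(1−p*)·15.8730)/1.05=20.1562; Δ=(23.8095−15.8730)/(207.7772−163.6475)=0.1798; B=V−Δ·S=-12.9126
Node (1,0) S=128.1600: V=(p*·10.0781+(1−p*)·0.0000)/1.05=6.3988; Δ=(10.0781−0.0000)/(144.8208−114.0624)=0.3277; B=V−Δ·S=-35.5933
Node (1,1) S=162.7200: V=(p*·20.1562+(1−p*)·10.0781)/1.05=15.9970; Δ=(20.1562−10.0781)/(183.8736−144.8208)=0.2581; B=V−Δ·S=-25.9951
Node (0,0) S=144.0000: V=(p*·15.9970+(1−p*)·6.3988)/1.05=12.1882; Δ=(15.9970−6.3988)/(162.7200−128.1600)=0.2777; B=V−Δ·S=-27.8043
The time-0 hedge costs 12.1882, which is the no-arbitrage price.

(0,0): Delta=0.2777 Bond=-27.8043
(1,0): Delta=0.3277 Bond=-35.5933
(1,1): Delta=0.2581 Bond=-25.9951
(2,0): Delta=0.0000 Bond=0.0000
(2,1): Delta=0.4567 Bond=-56.0595
(2,2): Delta=0.1798 Bond=-12.9126
(3,0): Delta=0.0000 Bond=0.0000
(3,1): Delta=0.0000 Bond=0.0000
(3,2): Delta=0.6365 Bond=-88.2937
(3,3): Delta=0.0000 Bond=23.8095
V0=12.1882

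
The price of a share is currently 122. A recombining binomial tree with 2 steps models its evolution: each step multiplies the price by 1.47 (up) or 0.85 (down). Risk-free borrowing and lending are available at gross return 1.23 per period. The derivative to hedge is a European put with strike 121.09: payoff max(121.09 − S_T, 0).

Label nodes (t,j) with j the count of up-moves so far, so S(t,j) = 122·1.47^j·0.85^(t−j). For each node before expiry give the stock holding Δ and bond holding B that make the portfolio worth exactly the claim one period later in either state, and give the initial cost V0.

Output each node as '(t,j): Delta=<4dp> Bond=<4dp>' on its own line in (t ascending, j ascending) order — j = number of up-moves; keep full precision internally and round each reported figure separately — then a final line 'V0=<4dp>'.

Risk-neutral probability p* = (R−d)/(u−d) = (1.23−0.85)/(1.47−0.85) = 0.6129.
Payoff layer (t=2): V(2,0)=32.9450, V(2,1)=0.0000, V(2,2)=0.0000
(1,0): S=103.7000. Δ = (V_up−V_dn)/(S_up−S_dn) = (0.0000−32.9450)/(152.4390−88.1450) = -0.5124. V = [p*·0.0000 + (1−p*)·32.9450]/1.23 = 10.3682. B = V − Δ·S = 63.5053.
(1,1): S=179.3400. Δ = (V_up−V_dn)/(S_up−S_dn) = (0.0000−0.0000)/(263.6298−152.4390) = 0.0000. V = [p*·0.0000 + (1−p*)·0.0000]/1.23 = 0.0000. B = V − Δ·S = 0.0000.
(0,0): S=122.0000. Δ = (V_up−V_dn)/(S_up−S_dn) = (0.0000−10.3682)/(179.3400−103.7000) = -0.1371. V = [p*·0.0000 + (1−p*)·10.3682]/1.23 = 3.2630. B = V − Δ·S = 19.9859.
The time-0 hedge costs 3.2630, which is the no-arbitrage price.

(0,0): Delta=-0.1371 Bond=19.9859
(1,0): Delta=-0.5124 Bond=63.5053
(1,1): Delta=0.0000 Bond=0.0000
V0=3.2630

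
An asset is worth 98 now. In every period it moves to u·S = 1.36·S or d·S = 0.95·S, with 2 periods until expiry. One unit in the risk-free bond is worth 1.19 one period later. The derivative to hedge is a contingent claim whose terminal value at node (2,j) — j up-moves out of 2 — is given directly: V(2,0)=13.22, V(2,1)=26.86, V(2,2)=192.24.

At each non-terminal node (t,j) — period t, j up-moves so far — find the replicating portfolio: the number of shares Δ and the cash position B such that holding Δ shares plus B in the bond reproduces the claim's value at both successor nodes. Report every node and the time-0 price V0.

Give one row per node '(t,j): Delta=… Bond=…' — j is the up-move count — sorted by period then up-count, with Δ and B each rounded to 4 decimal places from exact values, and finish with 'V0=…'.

Risk-neutral probability p* = (R−d)/(u−d) = (1.19−0.95)/(1.36−0.95) = 0.5854.
Terminal payoffs: V(2,0)=13.2200, V(2,1)=26.8600, V(2,2)=192.2400
Node (1,0) S=93.1000: V=(p*·26.8600+(1−p*)·13.2200)/1.19=17.8188; Δ=(26.8600−13.2200)/(126.6160−88.4450)=0.3573; B=V−Δ·S=-15.4495
Node (1,1) S=133.2800: V=(p*·192.2400+(1−p*)·26.8600)/1.19=103.9225; Δ=(192.2400−26.8600)/(181.2608−126.6160)=3.0265; B=V−Δ·S=-299.4433
Node (0,0) S=98.0000: V=(p*·103.9225+(1−p*)·17.8188)/1.19=57.3286; Δ=(103.9225−17.8188)/(133.2800−93.1000)=2.1429; B=V−Δ·S=-152.6805
The time-0 hedge costs 57.3286, which is the no-arbitrage price.

(0,0): Delta=2.1429 Bond=-152.6805
(1,0): Delta=0.3573 Bond=-15.4495
(1,1): Delta=3.0265 Bond=-299.4433
V0=57.3286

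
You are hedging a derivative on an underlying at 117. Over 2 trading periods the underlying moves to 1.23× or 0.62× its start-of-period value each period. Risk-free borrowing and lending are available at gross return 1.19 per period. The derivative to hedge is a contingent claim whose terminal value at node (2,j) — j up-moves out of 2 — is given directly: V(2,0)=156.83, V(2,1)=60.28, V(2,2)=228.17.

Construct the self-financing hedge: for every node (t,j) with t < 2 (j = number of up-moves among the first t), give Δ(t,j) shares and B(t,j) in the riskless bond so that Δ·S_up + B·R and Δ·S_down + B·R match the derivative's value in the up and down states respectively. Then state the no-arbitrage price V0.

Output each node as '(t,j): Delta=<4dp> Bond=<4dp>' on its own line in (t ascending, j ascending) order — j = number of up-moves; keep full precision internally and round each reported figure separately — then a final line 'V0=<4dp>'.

(0,0): Delta=1.7726 Bond=-61.0173
(1,0): Delta=-2.1820 Bond=214.2544
(1,1): Delta=1.9125 Bond=-92.7414
V0=146.3800

Risk-neutral probability p* = (R−d)/(u−d) = (1.19−0.62)/(1.23−0.62) = 0.9344.
Terminal values V(2,·): V(2,0)=156.8300, V(2,1)=60.2800, V(2,2)=228.1700
Node (1,0) S=72.5400: V=(p*·60.2800+(1−p*)·156.8300)/1.19=55.9758; Δ=(60.2800−156.8300)/(89.2242−44.9748)=-2.1820; B=V−Δ·S=214.2544
Node (1,1) S=143.9100: V=(p*·228.1700+(1−p*)·60.2800)/1.19=182.4881; Δ=(228.1700−60.2800)/(177.0093−89.2242)=1.9125; B=V−Δ·S=-92.7414
Node (0,0) S=117.0000: V=(p*·182.4881+(1−p*)·55.9758)/1.19=146.3800; Δ=(182.4881−55.9758)/(143.9100−72.5400)=1.7726; B=V−Δ·S=-61.0173
The time-0 hedge costs 146.3800, which is the no-arbitrage price.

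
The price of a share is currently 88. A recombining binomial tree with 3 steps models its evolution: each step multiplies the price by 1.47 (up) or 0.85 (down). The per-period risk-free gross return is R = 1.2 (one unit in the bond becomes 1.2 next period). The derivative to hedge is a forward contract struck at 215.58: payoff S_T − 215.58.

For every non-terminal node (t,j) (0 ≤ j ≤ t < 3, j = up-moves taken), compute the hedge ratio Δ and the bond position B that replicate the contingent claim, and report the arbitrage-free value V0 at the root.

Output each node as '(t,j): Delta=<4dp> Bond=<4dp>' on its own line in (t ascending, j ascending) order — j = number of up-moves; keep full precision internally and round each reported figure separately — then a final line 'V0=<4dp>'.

Risk-neutral probability p* = (R−d)/(u−d) = (1.2−0.85)/(1.47−0.85) = 0.5645.
Terminal payoffs: V(3,0)=-161.5370, V(3,1)=-122.1174, V(3,2)=-53.9447, V(3,3)=63.9540
(2,0): S=63.5800. Δ = (V_up−V_dn)/(S_up−S_dn) = (-122.1174−-161.5370)/(93.4626−54.0430) = 1.0000. V = [p*·-122.1174 + (1−p*)·-161.5370]/1.2 = -116.0700. B = V − Δ·S = -179.6500.
(2,1): S=109.9560. Δ = (V_up−V_dn)/(S_up−S_dn) = (-53.9447−-122.1174)/(161.6353−93.4626) = 1.0000. V = [p*·-53.9447 + (1−p*)·-122.1174]/1.2 = -69.6940. B = V − Δ·S = -179.6500.
(2,2): S=190.1592. Δ = (V_up−V_dn)/(S_up−S_dn) = (63.9540−-53.9447)/(279.5340−161.6353) = 1.0000. V = [p*·63.9540 + (1−p*)·-53.9447]/1.2 = 10.5092. B = V − Δ·S = -179.6500.
(1,0): S=74.8000. Δ = (V_up−V_dn)/(S_up−S_dn) = (-69.6940−-116.0700)/(109.9560−63.5800) = 1.0000. V = [p*·-69.6940 + (1−p*)·-116.0700]/1.2 = -74.9083. B = V − Δ·S = -149.7083.
(1,1): S=129.3600. Δ = (V_up−V_dn)/(S_up−S_dn) = (10.5092−-69.6940)/(190.1592−109.9560) = 1.0000. V = [p*·10.5092 + (1−p*)·-69.6940]/1.2 = -20.3483. B = V − Δ·S = -149.7083.
(0,0): S=88.0000. Δ = (V_up−V_dn)/(S_up−S_dn) = (-20.3483−-74.9083)/(129.3600−74.8000) = 1.0000. V = [p*·-20.3483 + (1−p*)·-74.9083]/1.2 = -36.7569. B = V − Δ·S = -124.7569.
The time-0 hedge costs -36.7569, which is the no-arbitrage price.

(0,0): Delta=1.0000 Bond=-124.7569
(1,0): Delta=1.0000 Bond=-149.7083
(1,1): Delta=1.0000 Bond=-149.7083
(2,0): Delta=1.0000 Bond=-179.6500
(2,1): Delta=1.0000 Bond=-179.6500
(2,2): Delta=1.0000 Bond=-179.6500
V0=-36.7569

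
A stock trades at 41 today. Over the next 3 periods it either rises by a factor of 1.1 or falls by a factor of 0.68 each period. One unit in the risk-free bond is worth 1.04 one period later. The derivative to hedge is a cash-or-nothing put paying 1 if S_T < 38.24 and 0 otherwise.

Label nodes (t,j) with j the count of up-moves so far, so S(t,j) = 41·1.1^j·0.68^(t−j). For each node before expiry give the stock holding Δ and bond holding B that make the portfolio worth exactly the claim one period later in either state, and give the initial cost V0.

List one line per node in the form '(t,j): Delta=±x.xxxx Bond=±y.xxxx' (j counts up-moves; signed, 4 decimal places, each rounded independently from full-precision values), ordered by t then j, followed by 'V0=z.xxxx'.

No-arbitrage ⇒ martingale measure with p* = (R−d)/(u−d) = 0.8571.
Terminal values V(3,·): V(3,0)=1.0000, V(3,1)=1.0000, V(3,2)=1.0000, V(3,3)=0.0000
(2,0): S=18.9584. Δ = (V_up−V_dn)/(S_up−S_dn) = (1.0000−1.0000)/(20.8542−12.8917) = 0.0000. V = [p*·1.0000 + (1−p*)·1.0000]/1.04 = 0.9615. B = V − Δ·S = 0.9615.
(2,1): S=30.6680. Δ = (V_up−V_dn)/(S_up−S_dn) = (1.0000−1.0000)/(33.7348−20.8542) = 0.0000. V = [p*·1.0000 + (1−p*)·1.0000]/1.04 = 0.9615. B = V − Δ·S = 0.9615.
(2,2): S=49.6100. Δ = (V_up−V_dn)/(S_up−S_dn) = (0.0000−1.0000)/(54.5710−33.7348) = -0.0480. V = [p*·0.0000 + (1−p*)·1.0000]/1.04 = 0.1374. B = V − Δ·S = 2.5183.
(1,0): S=27.8800. Δ = (V_up−V_dn)/(S_up−S_dn) = (0.9615−0.9615)/(30.6680−18.9584) = 0.0000. V = [p*·0.9615 + (1−p*)·0.9615]/1.04 = 0.9246. B = V − Δ·S = 0.9246.
(1,1): S=45.1000. Δ = (V_up−V_dn)/(S_up−S_dn) = (0.1374−0.9615)/(49.6100−30.6680) = -0.0435. V = [p*·0.1374 + (1−p*)·0.9615]/1.04 = 0.2453. B = V − Δ·S = 2.2076.
(0,0): S=41.0000. Δ = (V_up−V_dn)/(S_up−S_dn) = (0.2453−0.9246)/(45.1000−27.8800) = -0.0394. V = [p*·0.2453 + (1−p*)·0.9246]/1.04 = 0.3292. B = V − Δ·S = 1.9465.
Root portfolio cost Δ·41+B reproduces V0=0.3292.

(0,0): Delta=-0.0394 Bond=1.9465
(1,0): Delta=0.0000 Bond=0.9246
(1,1): Delta=-0.0435 Bond=2.2076
(2,0): Delta=0.0000 Bond=0.9615
(2,1): Delta=0.0000 Bond=0.9615
(2,2): Delta=-0.0480 Bond=2.5183
V0=0.3292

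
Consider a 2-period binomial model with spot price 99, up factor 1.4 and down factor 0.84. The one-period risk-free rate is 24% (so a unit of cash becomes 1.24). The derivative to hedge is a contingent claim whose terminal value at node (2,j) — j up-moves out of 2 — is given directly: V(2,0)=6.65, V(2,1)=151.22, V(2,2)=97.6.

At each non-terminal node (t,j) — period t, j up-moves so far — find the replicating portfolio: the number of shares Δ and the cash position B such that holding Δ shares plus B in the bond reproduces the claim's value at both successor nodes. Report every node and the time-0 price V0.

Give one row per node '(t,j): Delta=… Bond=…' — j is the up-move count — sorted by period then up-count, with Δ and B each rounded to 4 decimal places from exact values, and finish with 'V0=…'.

(0,0): Delta=0.0437 Bond=68.5521
(1,0): Delta=3.1044 Bond=-169.5202
(1,1): Delta=-0.6908 Bond=186.8145
V0=72.8806

No-arbitrage ⇒ martingale measure with p* = (R−d)/(u−d) = 0.7143.
Terminal payoffs: V(2,0)=6.6500, V(2,1)=151.2200, V(2,2)=97.6000
  t=1,j=0: stock 83.1600 → up 116.4240 (V=151.2200), down 69.8544 (V=6.6500). Price 88.6406; hedge Δ=3.1044, bond B=-169.5202.
  t=1,j=1: stock 138.6000 → up 194.0400 (V=97.6000), down 116.4240 (V=151.2200). Price 91.0645; hedge Δ=-0.6908, bond B=186.8145.
  t=0,j=0: stock 99.0000 → up 138.6000 (V=91.0645), down 83.1600 (V=88.6406). Price 72.8806; hedge Δ=0.0437, bond B=68.5521.
Check: Δ(0,0)·S0 + B(0,0) = 72.8806 = V0.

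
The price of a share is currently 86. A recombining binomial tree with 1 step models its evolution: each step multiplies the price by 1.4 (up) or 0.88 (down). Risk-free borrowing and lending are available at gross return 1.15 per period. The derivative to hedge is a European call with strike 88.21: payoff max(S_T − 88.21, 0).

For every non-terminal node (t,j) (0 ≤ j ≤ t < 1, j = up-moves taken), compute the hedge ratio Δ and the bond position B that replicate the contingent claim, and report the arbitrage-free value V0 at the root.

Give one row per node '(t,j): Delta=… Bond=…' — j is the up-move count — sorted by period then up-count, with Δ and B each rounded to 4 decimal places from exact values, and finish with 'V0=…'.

Under the risk-neutral measure, an up-move has probability p* = (R−d)/(u−d) = 0.5192 and values discount at R = 1.15.
Payoff layer (t=1): V(1,0)=0.0000, V(1,1)=32.1900
Node (0,0) S=86.0000: V=(p*·32.1900+(1−p*)·0.0000)/1.15=14.5339; Δ=(32.1900−0.0000)/(120.4000−75.6800)=0.7198; B=V−Δ·S=-47.3699
Check: Δ(0,0)·S0 + B(0,0) = 14.5339 = V0.

(0,0): Delta=0.7198 Bond=-47.3699
V0=14.5339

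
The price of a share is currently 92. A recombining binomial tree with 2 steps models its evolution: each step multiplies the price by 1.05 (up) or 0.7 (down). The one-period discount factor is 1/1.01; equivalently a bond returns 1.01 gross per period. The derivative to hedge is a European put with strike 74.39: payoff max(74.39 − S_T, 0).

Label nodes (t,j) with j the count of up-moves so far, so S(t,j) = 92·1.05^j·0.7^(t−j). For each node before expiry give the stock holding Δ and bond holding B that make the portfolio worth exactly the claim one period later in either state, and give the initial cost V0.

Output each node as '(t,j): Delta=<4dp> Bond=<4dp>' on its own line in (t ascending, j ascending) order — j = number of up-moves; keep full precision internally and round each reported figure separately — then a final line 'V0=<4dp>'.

Since d<R<u, set p* = (R−d)/(u−d) = 0.8857; price each node as the discounted p*-expectation of its children.
Terminal values V(2,·): V(2,0)=29.3100, V(2,1)=6.7700, V(2,2)=0.0000
  t=1,j=0: stock 64.4000 → up 67.6200 (V=6.7700), down 45.0800 (V=29.3100). Price 9.2535; hedge Δ=-1.0000, bond B=73.6535.
  t=1,j=1: stock 96.6000 → up 101.4300 (V=0.0000), down 67.6200 (V=6.7700). Price 0.7661; hedge Δ=-0.2002, bond B=20.1089.
  t=0,j=0: stock 92.0000 → up 96.6000 (V=0.7661), down 64.4000 (V=9.2535). Price 1.7189; hedge Δ=-0.2636, bond B=25.9686.
Self-financing check: at every node Δ·S+B equals the discounted successor values.

(0,0): Delta=-0.2636 Bond=25.9686
(1,0): Delta=-1.0000 Bond=73.6535
(1,1): Delta=-0.2002 Bond=20.1089
V0=1.7189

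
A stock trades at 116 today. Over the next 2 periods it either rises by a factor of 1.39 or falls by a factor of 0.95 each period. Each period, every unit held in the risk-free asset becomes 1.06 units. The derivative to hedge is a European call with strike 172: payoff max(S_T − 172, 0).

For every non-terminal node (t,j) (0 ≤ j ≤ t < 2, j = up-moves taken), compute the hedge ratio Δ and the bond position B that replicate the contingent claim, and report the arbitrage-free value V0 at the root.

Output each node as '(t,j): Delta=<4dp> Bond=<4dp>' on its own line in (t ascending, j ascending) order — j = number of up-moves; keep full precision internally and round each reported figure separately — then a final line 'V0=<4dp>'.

(0,0): Delta=0.2409 Bond=-25.0400
(1,0): Delta=0.0000 Bond=0.0000
(1,1): Delta=0.7347 Bond=-106.1694
V0=2.8994

Since d<R<u, set p* = (R−d)/(u−d) = 0.2500; price each node as the discounted p*-expectation of its children.
Payoff layer (t=2): V(2,0)=0.0000, V(2,1)=0.0000, V(2,2)=52.1236
(1,0): S=110.2000. Δ = (V_up−V_dn)/(S_up−S_dn) = (0.0000−0.0000)/(153.1780−104.6900) = 0.0000. V = [p*·0.0000 + (1−p*)·0.0000]/1.06 = 0.0000. B = V − Δ·S = 0.0000.
(1,1): S=161.2400. Δ = (V_up−V_dn)/(S_up−S_dn) = (52.1236−0.0000)/(224.1236−153.1780) = 0.7347. V = [p*·52.1236 + (1−p*)·0.0000]/1.06 = 12.2933. B = V − Δ·S = -106.1694.
(0,0): S=116.0000. Δ = (V_up−V_dn)/(S_up−S_dn) = (12.2933−0.0000)/(161.2400−110.2000) = 0.2409. V = [p*·12.2933 + (1−p*)·0.0000]/1.06 = 2.8994. B = V − Δ·S = -25.0400.
Each (Δ,B) replicates both successor values, so the strategy is self-financing and V0 is arbitrage-free.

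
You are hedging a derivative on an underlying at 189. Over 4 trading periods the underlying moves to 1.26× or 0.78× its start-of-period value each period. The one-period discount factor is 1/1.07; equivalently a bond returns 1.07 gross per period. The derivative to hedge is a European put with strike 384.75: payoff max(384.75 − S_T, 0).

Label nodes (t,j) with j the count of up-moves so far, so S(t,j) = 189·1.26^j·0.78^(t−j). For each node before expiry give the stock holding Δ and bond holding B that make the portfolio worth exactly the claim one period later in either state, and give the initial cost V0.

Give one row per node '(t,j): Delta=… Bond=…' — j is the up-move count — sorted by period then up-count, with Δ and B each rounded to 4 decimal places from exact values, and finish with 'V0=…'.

Under the risk-neutral measure, an up-move has probability p* = (R−d)/(u−d) = 0.6042 and values discount at R = 1.07.
Terminal payoffs: V(4,0)=314.7915, V(4,1)=271.7402, V(4,2)=202.1957, V(4,3)=89.8546, V(4,4)=0.0000
  t=3,j=0: stock 89.6903 → up 113.0098 (V=271.7402), down 69.9585 (V=314.7915). Price 269.8891; hedge Δ=-1.0000, bond B=359.5794.
  t=3,j=1: stock 144.8844 → up 182.5543 (V=202.1957), down 113.0098 (V=271.7402). Price 214.6951; hedge Δ=-1.0000, bond B=359.5794.
  t=3,j=2: stock 234.0440 → up 294.8954 (V=89.8546), down 182.5543 (V=202.1957). Price 125.5354; hedge Δ=-1.0000, bond B=359.5794.
  t=3,j=3: stock 378.0711 → up 476.3695 (V=0.0000), down 294.8954 (V=89.8546). Price 33.2406; hedge Δ=-0.4951, bond B=220.4376.
  t=2,j=0: stock 114.9876 → up 144.8844 (V=214.6951), down 89.6903 (V=269.8891). Price 221.0680; hedge Δ=-1.0000, bond B=336.0556.
  t=2,j=1: stock 185.7492 → up 234.0440 (V=125.5354), down 144.8844 (V=214.6951). Price 150.3064; hedge Δ=-1.0000, bond B=336.0556.
  t=2,j=2: stock 300.0564 → up 378.0711 (V=33.2406), down 234.0440 (V=125.5354). Price 65.2093; hedge Δ=-0.6408, bond B=257.4903.
  t=1,j=0: stock 147.4200 → up 185.7492 (V=150.3064), down 114.9876 (V=221.0680). Price 166.6506; hedge Δ=-1.0000, bond B=314.0706.
  t=1,j=1: stock 238.1400 → up 300.0564 (V=65.2093), down 185.7492 (V=150.3064). Price 92.4239; hedge Δ=-0.7445, bond B=269.7094.
  t=0,j=0: stock 189.0000 → up 238.1400 (V=92.4239), down 147.4200 (V=166.6506). Price 113.8367; hedge Δ=-0.8182, bond B=268.4757.
Root portfolio cost Δ·189+B reproduces V0=113.8367.

(0,0): Delta=-0.8182 Bond=268.4757
(1,0): Delta=-1.0000 Bond=314.0706
(1,1): Delta=-0.7445 Bond=269.7094
(2,0): Delta=-1.0000 Bond=336.0556
(2,1): Delta=-1.0000 Bond=336.0556
(2,2): Delta=-0.6408 Bond=257.4903
(3,0): Delta=-1.0000 Bond=359.5794
(3,1): Delta=-1.0000 Bond=359.5794
(3,2): Delta=-1.0000 Bond=359.5794
(3,3): Delta=-0.4951 Bond=220.4376
V0=113.8367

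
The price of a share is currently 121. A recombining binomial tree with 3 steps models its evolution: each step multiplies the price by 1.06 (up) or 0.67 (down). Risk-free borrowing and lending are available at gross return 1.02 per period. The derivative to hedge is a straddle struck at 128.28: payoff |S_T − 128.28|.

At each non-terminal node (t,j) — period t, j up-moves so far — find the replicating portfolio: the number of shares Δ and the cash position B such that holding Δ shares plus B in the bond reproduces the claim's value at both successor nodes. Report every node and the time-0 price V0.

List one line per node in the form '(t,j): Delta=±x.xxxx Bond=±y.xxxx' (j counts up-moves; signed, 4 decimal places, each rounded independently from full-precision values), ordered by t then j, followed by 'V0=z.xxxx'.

Since d<R<u, set p* = (R−d)/(u−d) = 0.8974; price each node as the discounted p*-expectation of its children.
Terminal values V(3,·): V(3,0)=91.8877, V(3,1)=70.7041, V(3,2)=37.1897, V(3,3)=15.8329
  t=2,j=0: stock 54.3169 → up 57.5759 (V=70.7041), down 36.3923 (V=91.8877). Price 71.4478; hedge Δ=-1.0000, bond B=125.7647.
  t=2,j=1: stock 85.9342 → up 91.0903 (V=37.1897), down 57.5759 (V=70.7041). Price 39.8305; hedge Δ=-1.0000, bond B=125.7647.
  t=2,j=2: stock 135.9556 → up 144.1129 (V=15.8329), down 91.0903 (V=37.1897). Price 17.6700; hedge Δ=-0.4028, bond B=72.4310.
  t=1,j=0: stock 81.0700 → up 85.9342 (V=39.8305), down 54.3169 (V=71.4478). Price 42.2287; hedge Δ=-1.0000, bond B=123.2987.
  t=1,j=1: stock 128.2600 → up 135.9556 (V=17.6700), down 85.9342 (V=39.8305). Price 19.5518; hedge Δ=-0.4430, bond B=76.3737.
  t=0,j=0: stock 121.0000 → up 128.2600 (V=19.5518), down 81.0700 (V=42.2287). Price 21.4487; hedge Δ=-0.4805, bond B=79.5946.
Each (Δ,B) replicates both successor values, so the strategy is self-financing and V0 is arbitrage-free.

(0,0): Delta=-0.4805 Bond=79.5946
(1,0): Delta=-1.0000 Bond=123.2987
(1,1): Delta=-0.4430 Bond=76.3737
(2,0): Delta=-1.0000 Bond=125.7647
(2,1): Delta=-1.0000 Bond=125.7647
(2,2): Delta=-0.4028 Bond=72.4310
V0=21.4487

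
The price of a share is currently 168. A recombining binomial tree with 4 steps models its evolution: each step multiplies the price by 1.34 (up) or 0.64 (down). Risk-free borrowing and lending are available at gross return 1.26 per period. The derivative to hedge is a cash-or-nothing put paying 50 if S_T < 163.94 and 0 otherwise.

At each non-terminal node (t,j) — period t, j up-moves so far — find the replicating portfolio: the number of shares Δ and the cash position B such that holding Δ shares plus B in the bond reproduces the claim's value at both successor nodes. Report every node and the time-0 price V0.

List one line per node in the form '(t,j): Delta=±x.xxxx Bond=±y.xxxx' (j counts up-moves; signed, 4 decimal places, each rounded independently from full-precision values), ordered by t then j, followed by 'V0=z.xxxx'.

Under the risk-neutral measure, an up-move has probability p* = (R−d)/(u−d) = 0.8857 and values discount at R = 1.26.
Payoff layer (t=4): V(4,0)=50.0000, V(4,1)=50.0000, V(4,2)=50.0000, V(4,3)=0.0000, V(4,4)=0.0000
(3,0): S=44.0402. Δ = (V_up−V_dn)/(S_up−S_dn) = (50.0000−50.0000)/(59.0139−28.1857) = 0.0000. V = [p*·50.0000 + (1−p*)·50.0000]/1.26 = 39.6825. B = V − Δ·S = 39.6825.
(3,1): S=92.2092. Δ = (V_up−V_dn)/(S_up−S_dn) = (50.0000−50.0000)/(123.5603−59.0139) = 0.0000. V = [p*·50.0000 + (1−p*)·50.0000]/1.26 = 39.6825. B = V − Δ·S = 39.6825.
(3,2): S=193.0629. Δ = (V_up−V_dn)/(S_up−S_dn) = (0.0000−50.0000)/(258.7043−123.5603) = -0.3700. V = [p*·0.0000 + (1−p*)·50.0000]/1.26 = 4.5351. B = V − Δ·S = 75.9637.
(3,3): S=404.2255. Δ = (V_up−V_dn)/(S_up−S_dn) = (0.0000−0.0000)/(541.6621−258.7043) = 0.0000. V = [p*·0.0000 + (1−p*)·0.0000]/1.26 = 0.0000. B = V − Δ·S = 0.0000.
(2,0): S=68.8128. Δ = (V_up−V_dn)/(S_up−S_dn) = (39.6825−39.6825)/(92.2092−44.0402) = 0.0000. V = [p*·39.6825 + (1−p*)·39.6825]/1.26 = 31.4941. B = V − Δ·S = 31.4941.
(2,1): S=144.0768. Δ = (V_up−V_dn)/(S_up−S_dn) = (4.5351−39.6825)/(193.0629−92.2092) = -0.3485. V = [p*·4.5351 + (1−p*)·39.6825]/1.26 = 6.7873. B = V − Δ·S = 56.9979.
(2,2): S=301.6608. Δ = (V_up−V_dn)/(S_up−S_dn) = (0.0000−4.5351)/(404.2255−193.0629) = -0.0215. V = [p*·0.0000 + (1−p*)·4.5351]/1.26 = 0.4114. B = V − Δ·S = 6.8901.
(1,0): S=107.5200. Δ = (V_up−V_dn)/(S_up−S_dn) = (6.7873−31.4941)/(144.0768−68.8128) = -0.3283. V = [p*·6.7873 + (1−p*)·31.4941]/1.26 = 7.6277. B = V − Δ·S = 42.9231.
(1,1): S=225.1200. Δ = (V_up−V_dn)/(S_up−S_dn) = (0.4114−6.7873)/(301.6608−144.0768) = -0.0405. V = [p*·0.4114 + (1−p*)·6.7873]/1.26 = 0.9048. B = V − Δ·S = 10.0133.
(0,0): S=168.0000. Δ = (V_up−V_dn)/(S_up−S_dn) = (0.9048−7.6277)/(225.1200−107.5200) = -0.0572. V = [p*·0.9048 + (1−p*)·7.6277]/1.26 = 1.3279. B = V − Δ·S = 10.9321.
Check: Δ(0,0)·S0 + B(0,0) = 1.3279 = V0.

(0,0): Delta=-0.0572 Bond=10.9321
(1,0): Delta=-0.3283 Bond=42.9231
(1,1): Delta=-0.0405 Bond=10.0133
(2,0): Delta=0.0000 Bond=31.4941
(2,1): Delta=-0.3485 Bond=56.9979
(2,2): Delta=-0.0215 Bond=6.8901
(3,0): Delta=0.0000 Bond=39.6825
(3,1): Delta=0.0000 Bond=39.6825
(3,2): Delta=-0.3700 Bond=75.9637
(3,3): Delta=0.0000 Bond=0.0000
V0=1.3279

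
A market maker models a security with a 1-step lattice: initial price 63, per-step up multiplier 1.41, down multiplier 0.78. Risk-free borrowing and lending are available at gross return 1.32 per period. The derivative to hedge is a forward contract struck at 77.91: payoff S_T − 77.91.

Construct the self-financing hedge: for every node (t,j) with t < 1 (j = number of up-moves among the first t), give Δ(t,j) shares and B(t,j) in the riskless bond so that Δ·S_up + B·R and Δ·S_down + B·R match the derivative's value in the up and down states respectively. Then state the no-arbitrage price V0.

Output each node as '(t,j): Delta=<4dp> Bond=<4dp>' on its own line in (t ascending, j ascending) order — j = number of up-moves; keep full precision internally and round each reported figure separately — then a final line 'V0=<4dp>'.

(0,0): Delta=1.0000 Bond=-59.0227
V0=3.9773

No-arbitrage ⇒ martingale measure with p* = (R−d)/(u−d) = 0.8571.
At expiry t=1: V(1,0)=-28.7700, V(1,1)=10.9200
  t=0,j=0: stock 63.0000 → up 88.8300 (V=10.9200), down 49.1400 (V=-28.7700). Price 3.9773; hedge Δ=1.0000, bond B=-59.0227.
Each (Δ,B) replicates both successor values, so the strategy is self-financing and V0 is arbitrage-free.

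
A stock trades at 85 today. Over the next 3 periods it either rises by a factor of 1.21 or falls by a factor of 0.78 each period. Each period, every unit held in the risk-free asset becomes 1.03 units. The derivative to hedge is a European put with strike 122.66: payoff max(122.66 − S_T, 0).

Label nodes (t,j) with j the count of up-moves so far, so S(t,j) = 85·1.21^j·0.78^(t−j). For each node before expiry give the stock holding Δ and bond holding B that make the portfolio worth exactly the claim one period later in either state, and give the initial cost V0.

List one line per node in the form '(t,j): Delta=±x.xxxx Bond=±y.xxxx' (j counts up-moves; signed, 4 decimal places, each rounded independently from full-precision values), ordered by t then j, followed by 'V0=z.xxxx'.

Risk-neutral probability p* = (R−d)/(u−d) = (1.03−0.78)/(1.21−0.78) = 0.5814.
Terminal payoffs: V(3,0)=82.3231, V(3,1)=60.0861, V(3,2)=25.5902, V(3,3)=0.0000
  t=2,j=0: stock 51.7140 → up 62.5739 (V=60.0861), down 40.3369 (V=82.3231). Price 67.3734; hedge Δ=-1.0000, bond B=119.0874.
  t=2,j=1: stock 80.2230 → up 97.0698 (V=25.5902), down 62.5739 (V=60.0861). Price 38.8644; hedge Δ=-1.0000, bond B=119.0874.
  t=2,j=2: stock 124.4485 → up 150.5827 (V=0.0000), down 97.0698 (V=25.5902). Price 10.4002; hedge Δ=-0.4782, bond B=69.9122.
  t=1,j=0: stock 66.3000 → up 80.2230 (V=38.8644), down 51.7140 (V=67.3734). Price 49.3188; hedge Δ=-1.0000, bond B=115.6188.
  t=1,j=1: stock 102.8500 → up 124.4485 (V=10.4002), down 80.2230 (V=38.8644). Price 21.6655; hedge Δ=-0.6436, bond B=87.8613.
  t=0,j=0: stock 85.0000 → up 102.8500 (V=21.6655), down 66.3000 (V=49.3188). Price 32.2731; hedge Δ=-0.7566, bond B=96.5832.
Each (Δ,B) replicates both successor values, so the strategy is self-financing and V0 is arbitrage-free.

(0,0): Delta=-0.7566 Bond=96.5832
(1,0): Delta=-1.0000 Bond=115.6188
(1,1): Delta=-0.6436 Bond=87.8613
(2,0): Delta=-1.0000 Bond=119.0874
(2,1): Delta=-1.0000 Bond=119.0874
(2,2): Delta=-0.4782 Bond=69.9122
V0=32.2731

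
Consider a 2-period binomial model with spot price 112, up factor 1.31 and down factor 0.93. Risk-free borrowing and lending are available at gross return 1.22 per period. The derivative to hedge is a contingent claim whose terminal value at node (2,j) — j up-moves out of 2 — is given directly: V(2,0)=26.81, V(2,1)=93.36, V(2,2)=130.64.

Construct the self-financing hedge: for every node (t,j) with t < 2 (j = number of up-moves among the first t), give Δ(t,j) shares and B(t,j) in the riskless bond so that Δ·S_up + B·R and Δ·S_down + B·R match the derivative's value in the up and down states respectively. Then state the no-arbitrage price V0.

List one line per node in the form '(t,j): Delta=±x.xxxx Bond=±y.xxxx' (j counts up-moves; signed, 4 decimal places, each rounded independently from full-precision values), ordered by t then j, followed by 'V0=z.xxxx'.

The replicating-portfolio and risk-neutral prices coincide; use p* = (1.22−0.93)/(1.31−0.93) = 0.7632 for the latter.
At expiry t=2: V(2,0)=26.8100, V(2,1)=93.3600, V(2,2)=130.6400
  t=1,j=0: stock 104.1600 → up 136.4496 (V=93.3600), down 96.8688 (V=26.8100). Price 63.6050; hedge Δ=1.6814, bond B=-111.5265.
  t=1,j=1: stock 146.7200 → up 192.2032 (V=130.6400), down 136.4496 (V=93.3600). Price 99.8447; hedge Δ=0.6687, bond B=1.7394.
  t=0,j=0: stock 112.0000 → up 146.7200 (V=99.8447), down 104.1600 (V=63.6050). Price 74.8046; hedge Δ=0.8515, bond B=-20.5629.
Check: Δ(0,0)·S0 + B(0,0) = 74.8046 = V0.

(0,0): Delta=0.8515 Bond=-20.5629
(1,0): Delta=1.6814 Bond=-111.5265
(1,1): Delta=0.6687 Bond=1.7394
V0=74.8046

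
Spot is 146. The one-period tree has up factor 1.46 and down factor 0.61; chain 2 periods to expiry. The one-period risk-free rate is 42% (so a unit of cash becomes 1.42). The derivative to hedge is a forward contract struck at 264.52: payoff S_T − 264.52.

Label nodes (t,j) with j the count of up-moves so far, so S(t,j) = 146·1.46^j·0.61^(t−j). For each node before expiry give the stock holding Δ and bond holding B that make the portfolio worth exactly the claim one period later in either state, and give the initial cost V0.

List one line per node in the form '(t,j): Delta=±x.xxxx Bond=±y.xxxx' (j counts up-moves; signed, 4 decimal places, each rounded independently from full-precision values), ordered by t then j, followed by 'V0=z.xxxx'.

Since d<R<u, set p* = (R−d)/(u−d) = 0.9529; price each node as the discounted p*-expectation of its children.
At expiry t=2: V(2,0)=-210.1934, V(2,1)=-134.4924, V(2,2)=46.6936
  t=1,j=0: stock 89.0600 → up 130.0276 (V=-134.4924), down 54.3266 (V=-210.1934). Price -97.2217; hedge Δ=1.0000, bond B=-186.2817.
  t=1,j=1: stock 213.1600 → up 311.2136 (V=46.6936), down 130.0276 (V=-134.4924). Price 26.8783; hedge Δ=1.0000, bond B=-186.2817.
  t=0,j=0: stock 146.0000 → up 213.1600 (V=26.8783), down 89.0600 (V=-97.2217). Price 14.8157; hedge Δ=1.0000, bond B=-131.1843.
Self-financing check: at every node Δ·S+B equals the discounted successor values.

(0,0): Delta=1.0000 Bond=-131.1843
(1,0): Delta=1.0000 Bond=-186.2817
(1,1): Delta=1.0000 Bond=-186.2817
V0=14.8157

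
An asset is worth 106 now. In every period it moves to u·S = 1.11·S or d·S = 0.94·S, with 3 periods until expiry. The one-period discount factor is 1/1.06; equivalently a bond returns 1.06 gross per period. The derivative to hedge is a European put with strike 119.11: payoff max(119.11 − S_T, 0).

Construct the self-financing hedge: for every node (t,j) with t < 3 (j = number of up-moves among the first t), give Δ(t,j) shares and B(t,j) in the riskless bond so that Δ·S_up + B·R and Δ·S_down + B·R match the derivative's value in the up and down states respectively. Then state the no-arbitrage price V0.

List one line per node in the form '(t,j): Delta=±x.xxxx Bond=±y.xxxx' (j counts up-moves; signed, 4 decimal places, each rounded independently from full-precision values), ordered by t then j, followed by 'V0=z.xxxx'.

(0,0): Delta=-0.3786 Bond=43.1279
(1,0): Delta=-0.8563 Bond=93.3059
(1,1): Delta=-0.2101 Bond=25.8863
(2,0): Delta=-1.0000 Bond=112.3679
(2,1): Delta=-0.8055 Bond=93.2944
(2,2): Delta=0.0000 Bond=0.0000
V0=2.9932

Risk-neutral probability p* = (R−d)/(u−d) = (1.06−0.94)/(1.11−0.94) = 0.7059.
Terminal payoffs: V(3,0)=31.0681, V(3,1)=15.1456, V(3,2)=0.0000, V(3,3)=0.0000
  t=2,j=0: stock 93.6616 → up 103.9644 (V=15.1456), down 88.0419 (V=31.0681). Price 18.7063; hedge Δ=-1.0000, bond B=112.3679.
  t=2,j=1: stock 110.6004 → up 122.7664 (V=0.0000), down 103.9644 (V=15.1456). Price 4.2024; hedge Δ=-0.8055, bond B=93.2944.
  t=2,j=2: stock 130.6026 → up 144.9689 (V=0.0000), down 122.7664 (V=0.0000). Price 0.0000; hedge Δ=0.0000, bond B=0.0000.
  t=1,j=0: stock 99.6400 → up 110.6004 (V=4.2024), down 93.6616 (V=18.7063). Price 7.9890; hedge Δ=-0.8563, bond B=93.3059.
  t=1,j=1: stock 117.6600 → up 130.6026 (V=0.0000), down 110.6004 (V=4.2024). Price 1.1661; hedge Δ=-0.2101, bond B=25.8863.
  t=0,j=0: stock 106.0000 → up 117.6600 (V=1.1661), down 99.6400 (V=7.9890). Price 2.9932; hedge Δ=-0.3786, bond B=43.1279.
The time-0 hedge costs 2.9932, which is the no-arbitrage price.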